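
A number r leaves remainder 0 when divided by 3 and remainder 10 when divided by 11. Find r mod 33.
M = 3 × 11 = 33. M₁ = 11, y₁ ≡ 2 mod 3. M₂ = 3, y₂ ≡ 4 mod 11. r = 0×11×2 + 10×3×4 ≡ 21 mod 33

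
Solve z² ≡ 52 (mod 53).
The square roots of 52 mod 53 are 23 and 30. Verify: 23² = 529 ≡ 52 (mod 53)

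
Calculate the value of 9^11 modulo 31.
By repeated squaring (mod 31): 9^{1}≡9, 9^{2}≡19, 9^{4}≡20, 9^{8}≡28. Then 9^{11} = 9^{8+2+1} ≡ 28 × 19 × 9 ≡ 14 (mod 31)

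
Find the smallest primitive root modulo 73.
g = 5. Powers: [5, 25, 52, 41, 59, 3, 15, 2, 10, ...] generates all 72 non-zero residues.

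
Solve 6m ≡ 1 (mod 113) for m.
Since 113 is prime, by Fermat 6^(-1) ≡ 6^{111} ≡ 19 (mod 113). Verify: 6 × 19 = 114 ≡ 1 (mod 113)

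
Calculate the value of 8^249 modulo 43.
Using Fermat: 8^{42} ≡ 1 mod 43. 249 ≡ 39 mod 42. So 8^{249} ≡ 8^{39} ≡ 32 mod 43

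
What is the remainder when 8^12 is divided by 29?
By repeated squaring mod 29: 8^{1}≡8, 8^{2}≡6, 8^{4}≡7, 8^{8}≡20. Then 8^{12} = 8^{8+4} ≡ 20 × 7 ≡ 24 mod 29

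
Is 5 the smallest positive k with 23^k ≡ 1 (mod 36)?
Powers of 23 mod 36: 23^1≡23, 23^2≡25, 23^3≡35, 23^4≡13, 23^5≡11, 23^6≡1. 23^5≡11≢1, so ord ≠ 5. No, the actual order is 6.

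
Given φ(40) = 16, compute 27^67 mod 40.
By Euler: 27^{16} ≡ 1 (mod 40) since gcd(27, 40) = 1. 67 = 4×16 + 3. So 27^{67} ≡ 27^{3} ≡ 3 (mod 40)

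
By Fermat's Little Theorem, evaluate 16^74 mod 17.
By Fermat: 16^{16} ≡ 1 (mod 17). 74 = 4×16 + 10. So 16^{74} ≡ 16^{10} ≡ 1 (mod 17)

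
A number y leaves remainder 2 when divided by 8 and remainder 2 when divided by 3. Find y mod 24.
M = 8 × 3 = 24. M₁ = 3, y₁ ≡ 3 mod 8. M₂ = 8, y₂ ≡ 2 mod 3. y = 2×3×3 + 2×8×2 ≡ 2 mod 24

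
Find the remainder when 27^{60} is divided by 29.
By Fermat: 27^{28} ≡ 1 (mod 29). 60 = 2×28 + 4. So 27^{60} ≡ 27^{4} ≡ 16 (mod 29)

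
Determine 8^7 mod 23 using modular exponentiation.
By repeated squaring mod 23: 8^{1}≡8, 8^{2}≡18, 8^{4}≡2. Then 8^{7} = 8^{4+2+1} ≡ 2 × 18 × 8 ≡ 12 mod 23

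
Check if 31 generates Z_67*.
ord_67(31) divides 66. For each prime q|66: 31^{33}≡66, 31^{22}≡29, 31^{6}≡40, none ≡ 1. So 31 has order 66 and is a primitive root mod 67.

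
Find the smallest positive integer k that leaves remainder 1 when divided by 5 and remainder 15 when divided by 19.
M = 5 × 19 = 95. M₁ = 19, y₁ ≡ 4 (mod 5). M₂ = 5, y₂ ≡ 4 (mod 19). k = 1×19×4 + 15×5×4 ≡ 91 (mod 95)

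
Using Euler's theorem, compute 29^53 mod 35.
By Euler: 29^{24} ≡ 1 mod 35 since gcd(29, 35) = 1. 53 = 2×24 + 5. So 29^{53} ≡ 29^{5} ≡ 29 mod 35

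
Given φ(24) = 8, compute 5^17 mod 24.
By Euler: 5^{8} ≡ 1 mod 24 since gcd(5, 24) = 1. 17 = 2×8 + 1. So 5^{17} ≡ 5^{1} ≡ 5 mod 24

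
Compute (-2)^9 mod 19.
By repeated squaring mod 19: (-2)^{1}≡17, (-2)^{2}≡4, (-2)^{4}≡16, (-2)^{8}≡9. Then (-2)^{9} = (-2)^{8+1} ≡ 9 × 17 ≡ 1 mod 19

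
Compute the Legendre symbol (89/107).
(89/107) = 89^{53} mod 107 = 1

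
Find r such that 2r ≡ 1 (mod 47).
Since 47 is prime, by Fermat 2^(-1) ≡ 2^{45} ≡ 24 (mod 47). Verify: 2 × 24 = 48 ≡ 1 (mod 47)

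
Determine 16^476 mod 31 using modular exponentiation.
Using Fermat: 16^{30} ≡ 1 mod 31. 476 ≡ 26 mod 30. So 16^{476} ≡ 16^{26} ≡ 16 mod 31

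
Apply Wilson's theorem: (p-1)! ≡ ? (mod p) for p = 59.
By Wilson's theorem, (58)! ≡ -1 ≡ 58 mod 59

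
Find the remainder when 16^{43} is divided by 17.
By Fermat: 16^{16} ≡ 1 (mod 17). 43 = 2×16 + 11. So 16^{43} ≡ 16^{11} ≡ 16 (mod 17)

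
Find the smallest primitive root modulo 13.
g = 2. Powers: [2, 4, 8, 3, 6, 12, 11, 9, ...] generates all 12 non-zero residues.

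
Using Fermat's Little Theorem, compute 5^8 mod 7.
By Fermat: 5^{6} ≡ 1 (mod 7). So 5^{8} = 5^{6} · 5^{2} ≡ 5^{2} ≡ 4 (mod 7)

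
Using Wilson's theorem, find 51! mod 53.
(52)! = (51)! × (52) ≡ -1 (mod 53). So (51)! ≡ -1 × (52)^(-1) ≡ (-1)×(-1) = 1 (mod 53)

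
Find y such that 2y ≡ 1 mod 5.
Since 5 is prime, by Fermat 2^(-1) ≡ 2^{3} ≡ 3 mod 5. Verify: 2 × 3 = 6 ≡ 1 mod 5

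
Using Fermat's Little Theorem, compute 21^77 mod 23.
By Fermat: 21^{22} ≡ 1 mod 23. 77 = 3×22 + 11. So 21^{77} ≡ 21^{11} ≡ 22 mod 23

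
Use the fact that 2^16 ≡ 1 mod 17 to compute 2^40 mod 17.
By Fermat: 2^{16} ≡ 1 mod 17. 40 = 2×16 + 8. So 2^{40} ≡ 2^{8} ≡ 1 mod 17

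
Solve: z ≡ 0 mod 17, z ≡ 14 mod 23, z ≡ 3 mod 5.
M = 17 × 23 × 5 = 1955. M₁ = 115, y₁ ≡ 4 mod 17. M₂ = 85, y₂ ≡ 13 mod 23. M₃ = 391, y₃ ≡ 1 mod 5. z = 0×115×4 + 14×85×13 + 3×391×1 ≡ 1003 mod 1955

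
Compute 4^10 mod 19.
By repeated squaring (mod 19): 4^{1}≡4, 4^{2}≡16, 4^{4}≡9, 4^{8}≡5. Then 4^{10} = 4^{8+2} ≡ 5 × 16 ≡ 4 (mod 19)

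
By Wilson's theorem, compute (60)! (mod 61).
By Wilson's theorem, (60)! ≡ -1 ≡ 60 (mod 61)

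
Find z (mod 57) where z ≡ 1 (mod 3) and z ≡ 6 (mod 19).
M = 3 × 19 = 57. M₁ = 19, y₁ ≡ 1 (mod 3). M₂ = 3, y₂ ≡ 13 (mod 19). z = 1×19×1 + 6×3×13 ≡ 25 (mod 57)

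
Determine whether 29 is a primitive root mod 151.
29^{25} ≡ 1 mod 151 and 25 < 150, so ord_151(29) = 25 ≠ 150 and 29 is not a primitive root.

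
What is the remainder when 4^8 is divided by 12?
By repeated squaring mod 12: 4^{1}≡4, 4^{2}≡4, 4^{4}≡4, 4^{8}≡4. So 4^{8} ≡ 4 mod 12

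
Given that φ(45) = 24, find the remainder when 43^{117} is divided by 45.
By Euler: 43^{24} ≡ 1 (mod 45) since gcd(43, 45) = 1. 117 = 4×24 + 21. So 43^{117} ≡ 43^{21} ≡ 28 (mod 45)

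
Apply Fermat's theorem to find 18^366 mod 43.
By Fermat: 18^{42} ≡ 1 mod 43. 366 ≡ 30 mod 42. So 18^{366} ≡ 18^{30} ≡ 11 mod 43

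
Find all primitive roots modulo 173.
There are φ(172) = 84 primitive roots mod 173: {2, 3, 5, 7, 8, 11, 12, 17, 18, 19, 20, 26, 27, 28, 30, 32, 39, 42, 44, 45, 46, 48, 50, 53, 58, 59, 61, 62, 63, 65, 66, 68, 69, 70, 71, 72, 74, 75, 76, 79, 82, 86, 87, 91, 94, 97, 98, 99, 101, 102, 103, 104, 105, 107, 108, 110, 111, 112, 114, 115, 120, 123, 125, 127, 128, 129, 131, 134, 141, 143, 145, 146, 147, 153, 154, 155, 156, 161, 162, 165, 166, 168, 170, 171}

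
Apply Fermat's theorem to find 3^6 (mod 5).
By Fermat: 3^{4} ≡ 1 (mod 5). So 3^{6} = 3^{4} · 3^{2} ≡ 3^{2} ≡ 4 (mod 5)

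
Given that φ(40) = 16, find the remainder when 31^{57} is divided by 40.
By Euler: 31^{16} ≡ 1 mod 40 since gcd(31, 40) = 1. 57 = 3×16 + 9. So 31^{57} ≡ 31^{9} ≡ 31 mod 40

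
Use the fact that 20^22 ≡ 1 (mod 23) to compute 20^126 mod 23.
By Fermat: 20^{22} ≡ 1 (mod 23). 126 = 5×22 + 16. So 20^{126} ≡ 20^{16} ≡ 13 (mod 23)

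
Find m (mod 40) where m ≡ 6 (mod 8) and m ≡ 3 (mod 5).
M = 8 × 5 = 40. M₁ = 5, y₁ ≡ 5 (mod 8). M₂ = 8, y₂ ≡ 2 (mod 5). m = 6×5×5 + 3×8×2 ≡ 38 (mod 40)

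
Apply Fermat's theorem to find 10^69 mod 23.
By Fermat: 10^{22} ≡ 1 mod 23. 69 = 3×22 + 3. So 10^{69} ≡ 10^{3} ≡ 11 mod 23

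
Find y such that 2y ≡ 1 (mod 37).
Since 37 is prime, by Fermat 2^(-1) ≡ 2^{35} ≡ 19 (mod 37). Verify: 2 × 19 = 38 ≡ 1 (mod 37)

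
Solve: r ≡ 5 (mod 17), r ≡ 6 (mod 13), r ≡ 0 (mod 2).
M = 17 × 13 × 2 = 442. M₁ = 26, y₁ ≡ 2 (mod 17). M₂ = 34, y₂ ≡ 5 (mod 13). M₃ = 221, y₃ ≡ 1 (mod 2). r = 5×26×2 + 6×34×5 + 0×221×1 ≡ 396 (mod 442)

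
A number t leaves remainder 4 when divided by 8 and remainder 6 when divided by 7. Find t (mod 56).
M = 8 × 7 = 56. M₁ = 7, y₁ ≡ 7 (mod 8). M₂ = 8, y₂ ≡ 1 (mod 7). t = 4×7×7 + 6×8×1 ≡ 20 (mod 56)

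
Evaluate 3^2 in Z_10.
3^{2} = 9 ≡ 9 (mod 10)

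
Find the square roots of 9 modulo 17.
The square roots of 9 mod 17 are 14 and 3. Verify: 14² = 196 ≡ 9 mod 17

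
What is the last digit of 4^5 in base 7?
By repeated squaring mod 7: 4^{1}≡4, 4^{2}≡2, 4^{4}≡4. Then 4^{5} = 4^{4+1} ≡ 4 × 4 ≡ 2 mod 7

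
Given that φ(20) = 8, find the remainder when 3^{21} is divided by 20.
By Euler: 3^{8} ≡ 1 (mod 20) since gcd(3, 20) = 1. 21 = 2×8 + 5. So 3^{21} ≡ 3^{5} ≡ 3 (mod 20)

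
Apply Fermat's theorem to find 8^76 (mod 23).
By Fermat: 8^{22} ≡ 1 (mod 23). 76 = 3×22 + 10. So 8^{76} ≡ 8^{10} ≡ 3 (mod 23)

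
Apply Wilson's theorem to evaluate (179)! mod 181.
(180)! = (179)! × (180) ≡ -1 (mod 181). So (179)! ≡ -1 × (180)^(-1) ≡ (-1)×(-1) = 1 (mod 181)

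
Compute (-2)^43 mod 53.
By repeated squaring (mod 53): (-2)^{1}≡51, (-2)^{2}≡4, (-2)^{4}≡16, (-2)^{8}≡44, (-2)^{16}≡28, (-2)^{32}≡42. Then (-2)^{43} = (-2)^{32+8+2+1} ≡ 42 × 44 × 4 × 51 ≡ 3 (mod 53)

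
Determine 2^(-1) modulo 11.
Since 11 is prime, by Fermat 2^(-1) ≡ 2^{9} ≡ 6 mod 11. Verify: 2 × 6 = 12 ≡ 1 mod 11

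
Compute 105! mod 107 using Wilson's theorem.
(106)! = (105)! × (106) ≡ -1 mod 107. So (105)! ≡ -1 × (106)^(-1) ≡ (-1)×(-1) = 1 mod 107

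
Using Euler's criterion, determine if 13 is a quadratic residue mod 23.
By Euler's criterion: 13^{11} ≡ 1 mod 23. Since this equals 1, 13 is a QR.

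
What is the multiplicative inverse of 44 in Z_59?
Since 59 is prime, by Fermat 44^(-1) ≡ 44^{57} ≡ 55 (mod 59). Verify: 44 × 55 = 2420 ≡ 1 (mod 59)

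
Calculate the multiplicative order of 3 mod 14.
Powers of 3 mod 14: 3^1≡3, 3^2≡9, 3^3≡13, 3^4≡11, 3^5≡5, 3^6≡1. Order = 6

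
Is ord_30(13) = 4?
Powers of 13 mod 30: 13^1≡13, 13^2≡19, 13^3≡7, 13^4≡1. First k with 13^k≡1 is k=4. Yes, ord_30(13) = 4.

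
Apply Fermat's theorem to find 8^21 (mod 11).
By Fermat: 8^{10} ≡ 1 (mod 11). 21 = 2×10 + 1. So 8^{21} ≡ 8^{1} ≡ 8 (mod 11)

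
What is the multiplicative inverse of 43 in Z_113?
Since 113 is prime, by Fermat 43^(-1) ≡ 43^{111} ≡ 92 mod 113. Verify: 43 × 92 = 3956 ≡ 1 mod 113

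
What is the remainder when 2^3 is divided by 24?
2^{3} = 8 ≡ 8 (mod 24)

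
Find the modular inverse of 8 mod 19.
Since 19 is prime, by Fermat 8^(-1) ≡ 8^{17} ≡ 12 (mod 19). Verify: 8 × 12 = 96 ≡ 1 (mod 19)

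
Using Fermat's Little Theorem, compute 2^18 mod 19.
By Fermat's Little Theorem, 2^{18} ≡ 1 (mod 19) since 19 is prime and gcd(2, 19) = 1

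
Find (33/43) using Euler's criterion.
(33/43) = 33^{21} mod 43 = -1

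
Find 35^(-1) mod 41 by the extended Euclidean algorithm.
Extended GCD: 35(-7) + 41(6) = 1. So 35^(-1) ≡ -7 ≡ 34 mod 41. Verify: 35 × 34 = 1190 ≡ 1 mod 41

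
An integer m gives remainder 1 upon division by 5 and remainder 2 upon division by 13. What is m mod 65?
M = 5 × 13 = 65. M₁ = 13, y₁ ≡ 2 mod 5. M₂ = 5, y₂ ≡ 8 mod 13. m = 1×13×2 + 2×5×8 ≡ 41 mod 65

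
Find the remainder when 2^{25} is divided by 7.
By Fermat: 2^{6} ≡ 1 (mod 7). 25 = 4×6 + 1. So 2^{25} ≡ 2^{1} ≡ 2 (mod 7)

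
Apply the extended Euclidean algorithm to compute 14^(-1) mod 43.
Extended GCD: 14(-3) + 43(1) = 1. So 14^(-1) ≡ -3 ≡ 40 (mod 43). Verify: 14 × 40 = 560 ≡ 1 (mod 43)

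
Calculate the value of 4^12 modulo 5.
Using Fermat: 4^{4} ≡ 1 (mod 5). 12 ≡ 0 (mod 4). So 4^{12} ≡ 4^{0} ≡ 1 (mod 5)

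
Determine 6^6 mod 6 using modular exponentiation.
By repeated squaring mod 6: 6^{1}≡0, 6^{2}≡0, 6^{4}≡0. Then 6^{6} = 6^{4+2} ≡ 0 × 0 ≡ 0 mod 6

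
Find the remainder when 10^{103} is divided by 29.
By Fermat: 10^{28} ≡ 1 mod 29. 103 = 3×28 + 19. So 10^{103} ≡ 10^{19} ≡ 21 mod 29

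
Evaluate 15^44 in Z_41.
Using Fermat: 15^{40} ≡ 1 mod 41. 44 ≡ 4 mod 40. So 15^{44} ≡ 15^{4} ≡ 31 mod 41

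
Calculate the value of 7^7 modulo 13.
By repeated squaring (mod 13): 7^{1}≡7, 7^{2}≡10, 7^{4}≡9. Then 7^{7} = 7^{4+2+1} ≡ 9 × 10 × 7 ≡ 6 (mod 13)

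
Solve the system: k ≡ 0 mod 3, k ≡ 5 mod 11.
M = 3 × 11 = 33. M₁ = 11, y₁ ≡ 2 mod 3. M₂ = 3, y₂ ≡ 4 mod 11. k = 0×11×2 + 5×3×4 ≡ 27 mod 33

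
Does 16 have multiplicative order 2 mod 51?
Powers of 16 mod 51: 16^1≡16, 16^2≡1. First k with 16^k≡1 is k=2. Yes, ord_51(16) = 2.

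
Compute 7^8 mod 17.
By repeated squaring (mod 17): 7^{1}≡7, 7^{2}≡15, 7^{4}≡4, 7^{8}≡16. So 7^{8} ≡ 16 (mod 17)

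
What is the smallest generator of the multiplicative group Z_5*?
g = 2. For each prime q|4: 2^{2}≡4, none ≡ 1, so ord_5(2) = 4 and 2 is a primitive root.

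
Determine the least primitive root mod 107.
g = 2. Powers: [2, 4, 8, 16, 32, 64, 21, ...] generates all 106 non-zero residues.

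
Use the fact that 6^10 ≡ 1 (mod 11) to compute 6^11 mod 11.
By Fermat: 6^{10} ≡ 1 (mod 11). So 6^{11} = 6^{10} · 6^{1} ≡ 6^{1} ≡ 6 (mod 11)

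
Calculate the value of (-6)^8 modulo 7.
Using Fermat: (-6)^{6} ≡ 1 mod 7. 8 ≡ 2 mod 6. So (-6)^{8} ≡ (-6)^{2} ≡ 1 mod 7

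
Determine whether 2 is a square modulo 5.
By Euler's criterion: 2^{2} ≡ 4 (mod 5). Since this equals -1 (≡ 4), 2 is not a QR.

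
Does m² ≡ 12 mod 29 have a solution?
By Euler's criterion: 12^{14} ≡ 28 mod 29. Since this equals -1 (≡ 28), 12 is not a QR.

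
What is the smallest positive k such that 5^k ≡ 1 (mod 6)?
Powers of 5 mod 6: 5^1≡5, 5^2≡1. ord_6(5) = 2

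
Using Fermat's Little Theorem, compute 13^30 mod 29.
By Fermat: 13^{28} ≡ 1 (mod 29). So 13^{30} = 13^{28} · 13^{2} ≡ 13^{2} ≡ 24 (mod 29)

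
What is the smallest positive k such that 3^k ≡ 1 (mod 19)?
Powers of 3 mod 19: 3^1≡3, 3^2≡9, 3^3≡8, 3^4≡5, 3^5≡15, 3^6≡7, 3^7≡2, 3^8≡6, 3^9≡18, 3^10≡16, 3^11≡10, 3^12≡11, 3^13≡14, 3^14≡4, 3^15≡12, 3^16≡17, 3^17≡13, 3^18≡1. So the order of 3 is 18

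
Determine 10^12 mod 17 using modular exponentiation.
By repeated squaring mod 17: 10^{1}≡10, 10^{2}≡15, 10^{4}≡4, 10^{8}≡16. Then 10^{12} = 10^{8+4} ≡ 16 × 4 ≡ 13 mod 17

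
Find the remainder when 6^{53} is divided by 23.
By Fermat: 6^{22} ≡ 1 mod 23. 53 = 2×22 + 9. So 6^{53} ≡ 6^{9} ≡ 16 mod 23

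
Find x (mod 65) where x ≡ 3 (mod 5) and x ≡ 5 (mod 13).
M = 5 × 13 = 65. M₁ = 13, y₁ ≡ 2 (mod 5). M₂ = 5, y₂ ≡ 8 (mod 13). x = 3×13×2 + 5×5×8 ≡ 18 (mod 65)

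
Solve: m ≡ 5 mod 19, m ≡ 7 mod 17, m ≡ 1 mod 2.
M = 19 × 17 × 2 = 646. M₁ = 34, y₁ ≡ 14 mod 19. M₂ = 38, y₂ ≡ 13 mod 17. M₃ = 323, y₃ ≡ 1 mod 2. m = 5×34×14 + 7×38×13 + 1×323×1 ≡ 347 mod 646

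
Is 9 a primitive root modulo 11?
9^{5} ≡ 1 mod 11 and 5 < 10, so ord_11(9) = 5 ≠ 10 and 9 is not a primitive root.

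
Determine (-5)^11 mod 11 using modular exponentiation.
Using Fermat: (-5)^{10} ≡ 1 (mod 11). 11 ≡ 1 (mod 10). So (-5)^{11} ≡ (-5)^{1} ≡ 6 (mod 11)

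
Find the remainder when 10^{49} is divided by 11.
By Fermat: 10^{10} ≡ 1 (mod 11). 49 = 4×10 + 9. So 10^{49} ≡ 10^{9} ≡ 10 (mod 11)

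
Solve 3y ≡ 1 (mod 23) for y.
Since 23 is prime, by Fermat 3^(-1) ≡ 3^{21} ≡ 8 (mod 23). Verify: 3 × 8 = 24 ≡ 1 (mod 23)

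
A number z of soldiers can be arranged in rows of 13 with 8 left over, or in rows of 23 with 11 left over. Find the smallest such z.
M = 13 × 23 = 299. M₁ = 23, y₁ ≡ 4 (mod 13). M₂ = 13, y₂ ≡ 16 (mod 23). z = 8×23×4 + 11×13×16 ≡ 34 (mod 299)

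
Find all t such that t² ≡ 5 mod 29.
The square roots of 5 mod 29 are 18 and 11. Verify: 18² = 324 ≡ 5 mod 29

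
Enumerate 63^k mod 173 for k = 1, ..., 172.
63^1, 63^2, ..., 63^{172} mod 173: [63, 163, 62, 100, 72, 38, 145, 139, 107, 167, 141, 60, 147, 92, 87, 118, 168, 31, 50, 36, 19, 159, 156, 140, 170, 157, 30, 160, 46, 130, 59, 84, 102, 25, 18, 96, 166, 78, 70, 85, 165, 15, 80, 23, 65, 116, 42, 51, 99, 9, 48, 83, 39, 35, 129, 169, 94, 40, 98, 119, 58, 21, 112, 136, 91, 24, 128, 106, 104, 151, 171, 47, 20, 49, 146, 29, 97, 56, 68, 132, 12, 64, 53, 52, 162, 172, 110, 10, 111, 73, 101, 135, 28, 34, 66, 6, 32, 113, 26, 81, 86, 55, 5, 142, 123, 137, 154, 14, 17, 33, 3, 16, 143, 13, 127, 43, 114, 89, 71, 148, 155, 77, 7, 95, 103, 88, 8, 158, 93, 150, 108, 57, 131, 122, 74, 164, 125, 90, 134, 138, 44, 4, 79, 133, 75, 54, 115, 152, 61, 37, 82, 149, 45, 67, 69, 22, 2, 126, 153, 124, 27, 144, 76, 117, 105, 41, 161, 109, 120, 121, 11, 1]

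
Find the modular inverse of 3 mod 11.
Since 11 is prime, by Fermat 3^(-1) ≡ 3^{9} ≡ 4 (mod 11). Verify: 3 × 4 = 12 ≡ 1 (mod 11)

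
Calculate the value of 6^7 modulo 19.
By repeated squaring mod 19: 6^{1}≡6, 6^{2}≡17, 6^{4}≡4. Then 6^{7} = 6^{4+2+1} ≡ 4 × 17 × 6 ≡ 9 mod 19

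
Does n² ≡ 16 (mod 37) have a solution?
By Euler's criterion: 16^{18} ≡ 1 (mod 37). Since this equals 1, 16 is a QR.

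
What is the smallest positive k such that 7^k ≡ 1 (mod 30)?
Powers of 7 mod 30: 7^1≡7, 7^2≡19, 7^3≡13, 7^4≡1. Order = 4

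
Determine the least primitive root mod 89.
g = 3. For each prime q|88: 3^{44}≡88, 3^{8}≡64, none ≡ 1, so ord_89(3) = 88 and 3 is a primitive root.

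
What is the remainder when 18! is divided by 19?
By Wilson's theorem, (18)! ≡ -1 ≡ 18 mod 19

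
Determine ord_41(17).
Powers of 17 mod 41: 17^1≡17, 17^2≡2, 17^3≡34, 17^4≡4, 17^5≡27, 17^6≡8, 17^7≡13, 17^8≡16, 17^9≡26, 17^10≡32, 17^11≡11, 17^12≡23, 17^13≡22, 17^14≡5, 17^15≡3, 17^16≡10, 17^17≡6, 17^18≡20, 17^19≡12, 17^20≡40, 17^21≡24, 17^22≡39, 17^23≡7, 17^24≡37, 17^25≡14, 17^26≡33, 17^27≡28, 17^28≡25, 17^29≡15, 17^30≡9, 17^31≡30, 17^32≡18, 17^33≡19, 17^34≡36, 17^35≡38, 17^36≡31, 17^37≡35, 17^38≡21, 17^39≡29, 17^40≡1. So the order of 17 is 40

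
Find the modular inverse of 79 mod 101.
Since 101 is prime, by Fermat 79^(-1) ≡ 79^{99} ≡ 78 mod 101. Verify: 79 × 78 = 6162 ≡ 1 mod 101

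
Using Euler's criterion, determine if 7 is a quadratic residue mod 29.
By Euler's criterion: 7^{14} ≡ 1 mod 29. Since this equals 1, 7 is a QR.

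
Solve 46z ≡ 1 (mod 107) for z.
Since 107 is prime, by Fermat 46^(-1) ≡ 46^{105} ≡ 7 (mod 107). Verify: 46 × 7 = 322 ≡ 1 (mod 107)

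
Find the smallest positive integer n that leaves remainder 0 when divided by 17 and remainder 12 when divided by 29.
M = 17 × 29 = 493. M₁ = 29, y₁ ≡ 10 mod 17. M₂ = 17, y₂ ≡ 12 mod 29. n = 0×29×10 + 12×17×12 ≡ 476 mod 493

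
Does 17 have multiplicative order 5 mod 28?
Powers of 17 mod 28: 17^1≡17, 17^2≡9, 17^3≡13, 17^4≡25, 17^5≡5, 17^6≡1. 17^5≡5≢1, so ord ≠ 5. No, the actual order is 6.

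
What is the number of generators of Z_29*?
There are φ(29-1) = φ(28) = 12 primitive roots modulo 29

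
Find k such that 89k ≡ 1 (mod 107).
Since 107 is prime, by Fermat 89^(-1) ≡ 89^{105} ≡ 101 (mod 107). Verify: 89 × 101 = 8989 ≡ 1 (mod 107)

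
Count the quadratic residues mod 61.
For prime 61, there are (p-1)/2 = (61-1)/2 = 30 quadratic residues (excluding 0).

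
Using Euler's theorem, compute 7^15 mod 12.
By Euler: 7^{4} ≡ 1 mod 12 since gcd(7, 12) = 1. 15 = 3×4 + 3. So 7^{15} ≡ 7^{3} ≡ 7 mod 12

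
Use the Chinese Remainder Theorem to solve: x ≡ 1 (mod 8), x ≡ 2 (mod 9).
M = 8 × 9 = 72. M₁ = 9, y₁ ≡ 1 (mod 8). M₂ = 8, y₂ ≡ 8 (mod 9). x = 1×9×1 + 2×8×8 ≡ 65 (mod 72)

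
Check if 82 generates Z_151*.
ord_151(82) divides 150. For each prime q|150: 82^{75}≡150, 82^{50}≡32, 82^{30}≡59, none ≡ 1. So 82 has order 150 and is a primitive root mod 151.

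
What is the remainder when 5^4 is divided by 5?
5^{4} = 625 ≡ 0 (mod 5)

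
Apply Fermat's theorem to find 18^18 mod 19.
By Fermat's Little Theorem, 18^{18} ≡ 1 mod 19 since 19 is prime and gcd(18, 19) = 1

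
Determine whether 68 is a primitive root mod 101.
68^{25} ≡ 1 mod 101 and 25 < 100, so ord_101(68) = 25 ≠ 100 and 68 is not a primitive root.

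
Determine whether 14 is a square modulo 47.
By Euler's criterion: 14^{23} ≡ 1 (mod 47). Since this equals 1, 14 is a QR.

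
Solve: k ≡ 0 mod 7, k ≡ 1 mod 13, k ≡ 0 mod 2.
M = 7 × 13 × 2 = 182. M₁ = 26, y₁ ≡ 3 mod 7. M₂ = 14, y₂ ≡ 1 mod 13. M₃ = 91, y₃ ≡ 1 mod 2. k = 0×26×3 + 1×14×1 + 0×91×1 ≡ 14 mod 182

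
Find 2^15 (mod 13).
Using Fermat: 2^{12} ≡ 1 (mod 13). 15 ≡ 3 (mod 12). So 2^{15} ≡ 2^{3} ≡ 8 (mod 13)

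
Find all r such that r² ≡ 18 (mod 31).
The square roots of 18 mod 31 are 7 and 24. Verify: 7² = 49 ≡ 18 (mod 31)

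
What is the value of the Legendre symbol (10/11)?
(10/11) = 10^{5} mod 11 = -1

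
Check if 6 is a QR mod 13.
By Euler's criterion: 6^{6} ≡ 12 mod 13. Since this equals -1 (≡ 12), 6 is not a QR.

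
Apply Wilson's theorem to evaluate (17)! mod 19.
(18)! = (17)! × (18) ≡ -1 mod 19. So (17)! ≡ -1 × (18)^(-1) ≡ (-1)×(-1) = 1 mod 19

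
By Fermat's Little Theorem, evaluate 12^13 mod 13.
By Fermat: 12^{12} ≡ 1 mod 13. So 12^{13} = 12^{12} · 12^{1} ≡ 12^{1} ≡ 12 mod 13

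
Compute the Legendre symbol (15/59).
(15/59) = 15^{29} mod 59 = 1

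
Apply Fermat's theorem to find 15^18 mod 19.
By Fermat's Little Theorem, 15^{18} ≡ 1 mod 19 since 19 is prime and gcd(15, 19) = 1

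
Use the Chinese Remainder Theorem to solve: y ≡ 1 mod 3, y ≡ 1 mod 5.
M = 3 × 5 = 15. M₁ = 5, y₁ ≡ 2 mod 3. M₂ = 3, y₂ ≡ 2 mod 5. y = 1×5×2 + 1×3×2 ≡ 1 mod 15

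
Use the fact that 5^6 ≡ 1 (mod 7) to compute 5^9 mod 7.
By Fermat: 5^{6} ≡ 1 (mod 7). So 5^{9} = 5^{6} · 5^{3} ≡ 5^{3} ≡ 6 (mod 7)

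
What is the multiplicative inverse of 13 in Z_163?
Since 163 is prime, by Fermat 13^(-1) ≡ 13^{161} ≡ 138 (mod 163). Verify: 13 × 138 = 1794 ≡ 1 (mod 163)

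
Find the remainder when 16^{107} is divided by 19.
By Fermat: 16^{18} ≡ 1 mod 19. 107 = 5×18 + 17. So 16^{107} ≡ 16^{17} ≡ 6 mod 19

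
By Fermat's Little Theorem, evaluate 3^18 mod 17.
By Fermat: 3^{16} ≡ 1 mod 17. So 3^{18} = 3^{16} · 3^{2} ≡ 3^{2} ≡ 9 mod 17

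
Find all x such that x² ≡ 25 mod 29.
The square roots of 25 mod 29 are 24 and 5. Verify: 24² = 576 ≡ 25 mod 29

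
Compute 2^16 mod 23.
By repeated squaring mod 23: 2^{1}≡2, 2^{2}≡4, 2^{4}≡16, 2^{8}≡3, 2^{16}≡9. So 2^{16} ≡ 9 mod 23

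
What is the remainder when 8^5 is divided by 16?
By repeated squaring (mod 16): 8^{1}≡8, 8^{2}≡0, 8^{4}≡0. Then 8^{5} = 8^{4+1} ≡ 0 × 8 ≡ 0 (mod 16)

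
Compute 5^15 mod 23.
By repeated squaring mod 23: 5^{1}≡5, 5^{2}≡2, 5^{4}≡4, 5^{8}≡16. Then 5^{15} = 5^{8+4+2+1} ≡ 16 × 4 × 2 × 5 ≡ 19 mod 23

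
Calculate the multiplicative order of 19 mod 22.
Powers of 19 mod 22: 19^1≡19, 19^2≡9, 19^3≡17, 19^4≡15, 19^5≡21, 19^6≡3, 19^7≡13, 19^8≡5, 19^9≡7, 19^10≡1. ord_22(19) = 10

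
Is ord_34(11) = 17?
Powers of 11 mod 34: 11^1≡11, 11^2≡19, 11^3≡5, 11^4≡21, 11^5≡27, 11^6≡25, 11^7≡3, 11^8≡33, 11^9≡23, 11^10≡15, 11^11≡29, 11^12≡13, 11^13≡7, 11^14≡9, 11^15≡31, 11^16≡1. Already 11^16≡1, so the order is 16 < 17. No, the actual order is 16.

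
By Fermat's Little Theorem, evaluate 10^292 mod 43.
By Fermat: 10^{42} ≡ 1 mod 43. 292 ≡ 40 mod 42. So 10^{292} ≡ 10^{40} ≡ 40 mod 43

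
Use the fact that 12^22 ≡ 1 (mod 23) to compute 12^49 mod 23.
By Fermat: 12^{22} ≡ 1 (mod 23). 49 = 2×22 + 5. So 12^{49} ≡ 12^{5} ≡ 18 (mod 23)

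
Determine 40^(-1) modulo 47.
Since 47 is prime, by Fermat 40^(-1) ≡ 40^{45} ≡ 20 (mod 47). Verify: 40 × 20 = 800 ≡ 1 (mod 47)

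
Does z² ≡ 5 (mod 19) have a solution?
By Euler's criterion: 5^{9} ≡ 1 (mod 19). Since this equals 1, 5 is a QR.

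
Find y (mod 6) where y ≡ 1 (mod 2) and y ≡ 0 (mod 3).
M = 2 × 3 = 6. M₁ = 3, y₁ ≡ 1 (mod 2). M₂ = 2, y₂ ≡ 2 (mod 3). y = 1×3×1 + 0×2×2 ≡ 3 (mod 6)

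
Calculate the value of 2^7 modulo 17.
By repeated squaring (mod 17): 2^{1}≡2, 2^{2}≡4, 2^{4}≡16. Then 2^{7} = 2^{4+2+1} ≡ 16 × 4 × 2 ≡ 9 (mod 17)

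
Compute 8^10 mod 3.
Using Fermat: 8^{2} ≡ 1 (mod 3). 10 ≡ 0 (mod 2). So 8^{10} ≡ 8^{0} ≡ 1 (mod 3)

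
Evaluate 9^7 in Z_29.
By repeated squaring mod 29: 9^{1}≡9, 9^{2}≡23, 9^{4}≡7. Then 9^{7} = 9^{4+2+1} ≡ 7 × 23 × 9 ≡ 28 mod 29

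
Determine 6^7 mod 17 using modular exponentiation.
By repeated squaring mod 17: 6^{1}≡6, 6^{2}≡2, 6^{4}≡4. Then 6^{7} = 6^{4+2+1} ≡ 4 × 2 × 6 ≡ 14 mod 17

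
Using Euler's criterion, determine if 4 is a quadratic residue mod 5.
By Euler's criterion: 4^{2} ≡ 1 mod 5. Since this equals 1, 4 is a QR.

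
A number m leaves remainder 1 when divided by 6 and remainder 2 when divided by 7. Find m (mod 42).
M = 6 × 7 = 42. M₁ = 7, y₁ ≡ 1 (mod 6). M₂ = 6, y₂ ≡ 6 (mod 7). m = 1×7×1 + 2×6×6 ≡ 37 (mod 42)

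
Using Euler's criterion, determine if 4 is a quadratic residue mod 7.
By Euler's criterion: 4^{3} ≡ 1 mod 7. Since this equals 1, 4 is a QR.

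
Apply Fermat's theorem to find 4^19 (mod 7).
By Fermat: 4^{6} ≡ 1 (mod 7). 19 = 3×6 + 1. So 4^{19} ≡ 4^{1} ≡ 4 (mod 7)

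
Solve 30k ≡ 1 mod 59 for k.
Since 59 is prime, by Fermat 30^(-1) ≡ 30^{57} ≡ 2 mod 59. Verify: 30 × 2 = 60 ≡ 1 mod 59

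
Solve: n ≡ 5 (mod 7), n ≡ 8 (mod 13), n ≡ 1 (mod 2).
M = 7 × 13 × 2 = 182. M₁ = 26, y₁ ≡ 3 (mod 7). M₂ = 14, y₂ ≡ 1 (mod 13). M₃ = 91, y₃ ≡ 1 (mod 2). n = 5×26×3 + 8×14×1 + 1×91×1 ≡ 47 (mod 182)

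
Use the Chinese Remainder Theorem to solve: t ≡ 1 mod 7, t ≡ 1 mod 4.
M = 7 × 4 = 28. M₁ = 4, y₁ ≡ 2 mod 7. M₂ = 7, y₂ ≡ 3 mod 4. t = 1×4×2 + 1×7×3 ≡ 1 mod 28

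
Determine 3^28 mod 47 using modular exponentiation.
By repeated squaring mod 47: 3^{1}≡3, 3^{2}≡9, 3^{4}≡34, 3^{8}≡28, 3^{16}≡32. Then 3^{28} = 3^{16+8+4} ≡ 32 × 28 × 34 ≡ 8 mod 47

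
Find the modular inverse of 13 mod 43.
Since 43 is prime, by Fermat 13^(-1) ≡ 13^{41} ≡ 10 mod 43. Verify: 13 × 10 = 130 ≡ 1 mod 43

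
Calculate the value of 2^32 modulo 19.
Using Fermat: 2^{18} ≡ 1 (mod 19). 32 ≡ 14 (mod 18). So 2^{32} ≡ 2^{14} ≡ 6 (mod 19)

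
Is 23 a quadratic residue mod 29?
By Euler's criterion: 23^{14} ≡ 1 (mod 29). Since this equals 1, 23 is a QR.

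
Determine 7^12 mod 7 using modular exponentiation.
By repeated squaring (mod 7): 7^{1}≡0, 7^{2}≡0, 7^{4}≡0, 7^{8}≡0. Then 7^{12} = 7^{8+4} ≡ 0 × 0 ≡ 0 (mod 7)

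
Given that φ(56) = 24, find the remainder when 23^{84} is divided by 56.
By Euler: 23^{24} ≡ 1 mod 56 since gcd(23, 56) = 1. 84 = 3×24 + 12. So 23^{84} ≡ 23^{12} ≡ 1 mod 56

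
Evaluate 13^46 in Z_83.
By repeated squaring (mod 83): 13^{1}≡13, 13^{2}≡3, 13^{4}≡9, 13^{8}≡81, 13^{16}≡4, 13^{32}≡16. Then 13^{46} = 13^{32+8+4+2} ≡ 16 × 81 × 9 × 3 ≡ 49 (mod 83)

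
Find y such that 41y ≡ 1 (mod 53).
Since 53 is prime, by Fermat 41^(-1) ≡ 41^{51} ≡ 22 (mod 53). Verify: 41 × 22 = 902 ≡ 1 (mod 53)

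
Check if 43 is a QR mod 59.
By Euler's criterion: 43^{29} ≡ 58 mod 59. Since this equals -1 (≡ 58), 43 is not a QR.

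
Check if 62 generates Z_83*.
ord_83(62) divides 82. For each prime q|82: 62^{41}≡82, 62^{2}≡26, none ≡ 1. So 62 has order 82 and is a primitive root mod 83.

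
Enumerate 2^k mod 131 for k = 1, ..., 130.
2^1, 2^2, ..., 2^{130} mod 131: [2, 4, 8, 16, 32, 64, 128, 125, 119, 107, 83, 35, 70, 9, 18, 36, 72, 13, 26, 52, 104, 77, 23, 46, 92, 53, 106, 81, 31, 62, 124, 117, 103, 75, 19, 38, 76, 21, 42, 84, 37, 74, 17, 34, 68, 5, 10, 20, 40, 80, 29, 58, 116, 101, 71, 11, 22, 44, 88, 45, 90, 49, 98, 65, 130, 129, 127, 123, 115, 99, 67, 3, 6, 12, 24, 48, 96, 61, 122, 113, 95, 59, 118, 105, 79, 27, 54, 108, 85, 39, 78, 25, 50, 100, 69, 7, 14, 28, 56, 112, 93, 55, 110, 89, 47, 94, 57, 114, 97, 63, 126, 121, 111, 91, 51, 102, 73, 15, 30, 60, 120, 109, 87, 43, 86, 41, 82, 33, 66, 1]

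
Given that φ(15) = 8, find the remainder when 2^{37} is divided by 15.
By Euler: 2^{8} ≡ 1 (mod 15) since gcd(2, 15) = 1. 37 = 4×8 + 5. So 2^{37} ≡ 2^{5} ≡ 2 (mod 15)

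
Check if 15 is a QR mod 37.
By Euler's criterion: 15^{18} ≡ 36 (mod 37). Since this equals -1 (≡ 36), 15 is not a QR.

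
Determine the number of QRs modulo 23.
The squaring map on Z_23* is 2-to-1, so there are (22)/2 = 11 QRs.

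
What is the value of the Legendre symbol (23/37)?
(23/37) = 23^{18} mod 37 = -1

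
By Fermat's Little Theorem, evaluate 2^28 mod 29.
By Fermat's Little Theorem, 2^{28} ≡ 1 (mod 29) since 29 is prime and gcd(2, 29) = 1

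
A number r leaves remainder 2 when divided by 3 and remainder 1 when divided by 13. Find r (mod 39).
M = 3 × 13 = 39. M₁ = 13, y₁ ≡ 1 (mod 3). M₂ = 3, y₂ ≡ 9 (mod 13). r = 2×13×1 + 1×3×9 ≡ 14 (mod 39)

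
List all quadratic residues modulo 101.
QRs mod 101: {1, 4, 5, 6, 9, 13, 14, 16, 17, 19, 20, 21, 22, 23, 24, 25, 30, 31, 33, 36, 37, 43, 45, 47, 49, 52, 54, 56, 58, 64, 65, 68, 70, 71, 76, 77, 78, 79, 80, 81, 82, 84, 85, 87, 88, 92, 95, 96, 97, 100}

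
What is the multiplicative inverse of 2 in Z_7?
Since 7 is prime, by Fermat 2^(-1) ≡ 2^{5} ≡ 4 mod 7. Verify: 2 × 4 = 8 ≡ 1 mod 7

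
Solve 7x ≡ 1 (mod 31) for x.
Since 31 is prime, by Fermat 7^(-1) ≡ 7^{29} ≡ 9 (mod 31). Verify: 7 × 9 = 63 ≡ 1 (mod 31)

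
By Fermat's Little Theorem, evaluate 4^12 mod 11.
By Fermat: 4^{10} ≡ 1 mod 11. So 4^{12} = 4^{10} · 4^{2} ≡ 4^{2} ≡ 5 mod 11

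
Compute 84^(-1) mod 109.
Since 109 is prime, by Fermat 84^(-1) ≡ 84^{107} ≡ 61 mod 109. Verify: 84 × 61 = 5124 ≡ 1 mod 109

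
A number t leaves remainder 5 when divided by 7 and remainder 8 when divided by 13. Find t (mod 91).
M = 7 × 13 = 91. M₁ = 13, y₁ ≡ 6 (mod 7). M₂ = 7, y₂ ≡ 2 (mod 13). t = 5×13×6 + 8×7×2 ≡ 47 (mod 91)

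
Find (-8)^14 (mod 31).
By repeated squaring (mod 31): (-8)^{1}≡23, (-8)^{2}≡2, (-8)^{4}≡4, (-8)^{8}≡16. Then (-8)^{14} = (-8)^{8+4+2} ≡ 16 × 4 × 2 ≡ 4 (mod 31)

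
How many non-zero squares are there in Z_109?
Exactly half the non-zero residues mod a prime are QRs: (109-1)/2 = 54.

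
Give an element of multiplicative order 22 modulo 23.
5 has order 22 mod 23 since 5^{22} ≡ 1 mod 23 and no smaller power works.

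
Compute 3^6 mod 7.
Using Fermat: 3^{6} ≡ 1 (mod 7). 6 ≡ 0 (mod 6). So 3^{6} ≡ 3^{0} ≡ 1 (mod 7)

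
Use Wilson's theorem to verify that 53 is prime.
(52)! mod 53 = 52. Since this equals -1 mod 53, Wilson confirms 53 is prime.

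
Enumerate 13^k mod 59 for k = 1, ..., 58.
13^1, 13^2, ..., 13^{58} mod 59: [13, 51, 14, 5, 6, 19, 11, 25, 30, 36, 55, 7, 32, 3, 39, 35, 42, 15, 18, 57, 33, 16, 31, 49, 47, 21, 37, 9, 58, 46, 8, 45, 54, 53, 40, 48, 34, 29, 23, 4, 52, 27, 56, 20, 24, 17, 44, 41, 2, 26, 43, 28, 10, 12, 38, 22, 50, 1]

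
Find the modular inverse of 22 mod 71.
Since 71 is prime, by Fermat 22^(-1) ≡ 22^{69} ≡ 42 (mod 71). Verify: 22 × 42 = 924 ≡ 1 (mod 71)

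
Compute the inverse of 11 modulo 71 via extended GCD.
Extended GCD: 11(13) + 71(-2) = 1. So 11^(-1) ≡ 13 (mod 71). Verify: 11 × 13 = 143 ≡ 1 (mod 71)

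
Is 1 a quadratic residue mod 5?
By Euler's criterion: 1^{2} ≡ 1 (mod 5). Since this equals 1, 1 is a QR.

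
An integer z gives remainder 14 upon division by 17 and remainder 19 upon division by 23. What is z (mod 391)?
M = 17 × 23 = 391. M₁ = 23, y₁ ≡ 3 (mod 17). M₂ = 17, y₂ ≡ 19 (mod 23). z = 14×23×3 + 19×17×19 ≡ 65 (mod 391)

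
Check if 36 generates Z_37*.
36^{2} ≡ 1 (mod 37) and 2 < 36, so ord_37(36) = 2 ≠ 36 and 36 is not a primitive root.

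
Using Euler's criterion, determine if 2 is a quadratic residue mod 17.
By Euler's criterion: 2^{8} ≡ 1 mod 17. Since this equals 1, 2 is a QR.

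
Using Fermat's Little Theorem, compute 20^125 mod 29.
By Fermat: 20^{28} ≡ 1 (mod 29). 125 = 4×28 + 13. So 20^{125} ≡ 20^{13} ≡ 16 (mod 29)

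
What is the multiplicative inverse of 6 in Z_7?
Since 7 is prime, by Fermat 6^(-1) ≡ 6^{5} ≡ 6 (mod 7). Verify: 6 × 6 = 36 ≡ 1 (mod 7)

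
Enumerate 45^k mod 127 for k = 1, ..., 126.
45^1, 45^2, ..., 45^{126} mod 127: [45, 120, 66, 49, 46, 38, 59, 115, 95, 84, 97, 47, 83, 52, 54, 17, 3, 8, 106, 71, 20, 11, 114, 50, 91, 31, 125, 37, 14, 122, 29, 35, 51, 9, 24, 64, 86, 60, 33, 88, 23, 19, 93, 121, 111, 42, 112, 87, 105, 26, 27, 72, 65, 4, 53, 99, 10, 69, 57, 25, 109, 79, 126, 82, 7, 61, 78, 81, 89, 68, 12, 32, 43, 30, 80, 44, 75, 73, 110, 124, 119, 21, 56, 107, 116, 13, 77, 36, 96, 2, 90, 113, 5, 98, 92, 76, 118, 103, 63, 41, 67, 94, 39, 104, 108, 34, 6, 16, 85, 15, 40, 22, 101, 100, 55, 62, 123, 74, 28, 117, 58, 70, 102, 18, 48, 1]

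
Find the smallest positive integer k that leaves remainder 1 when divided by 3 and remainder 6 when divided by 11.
M = 3 × 11 = 33. M₁ = 11, y₁ ≡ 2 (mod 3). M₂ = 3, y₂ ≡ 4 (mod 11). k = 1×11×2 + 6×3×4 ≡ 28 (mod 33)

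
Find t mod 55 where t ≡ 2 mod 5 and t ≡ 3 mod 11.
M = 5 × 11 = 55. M₁ = 11, y₁ ≡ 1 mod 5. M₂ = 5, y₂ ≡ 9 mod 11. t = 2×11×1 + 3×5×9 ≡ 47 mod 55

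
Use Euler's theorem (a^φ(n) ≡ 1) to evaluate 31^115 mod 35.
By Euler: 31^{24} ≡ 1 mod 35 since gcd(31, 35) = 1. 115 = 4×24 + 19. So 31^{115} ≡ 31^{19} ≡ 31 mod 35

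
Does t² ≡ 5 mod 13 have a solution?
By Euler's criterion: 5^{6} ≡ 12 mod 13. Since this equals -1 (≡ 12), 5 is not a QR.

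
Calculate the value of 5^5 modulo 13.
By repeated squaring (mod 13): 5^{1}≡5, 5^{2}≡12, 5^{4}≡1. Then 5^{5} = 5^{4+1} ≡ 1 × 5 ≡ 5 (mod 13)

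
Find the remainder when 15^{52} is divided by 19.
By Fermat: 15^{18} ≡ 1 mod 19. 52 = 2×18 + 16. So 15^{52} ≡ 15^{16} ≡ 6 mod 19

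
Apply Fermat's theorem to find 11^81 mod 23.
By Fermat: 11^{22} ≡ 1 mod 23. 81 = 3×22 + 15. So 11^{81} ≡ 11^{15} ≡ 10 mod 23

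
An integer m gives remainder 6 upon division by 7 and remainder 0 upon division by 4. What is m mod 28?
M = 7 × 4 = 28. M₁ = 4, y₁ ≡ 2 mod 7. M₂ = 7, y₂ ≡ 3 mod 4. m = 6×4×2 + 0×7×3 ≡ 20 mod 28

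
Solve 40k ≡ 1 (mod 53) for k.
Since 53 is prime, by Fermat 40^(-1) ≡ 40^{51} ≡ 4 (mod 53). Verify: 40 × 4 = 160 ≡ 1 (mod 53)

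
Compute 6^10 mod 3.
By repeated squaring mod 3: 6^{1}≡0, 6^{2}≡0, 6^{4}≡0, 6^{8}≡0. Then 6^{10} = 6^{8+2} ≡ 0 × 0 ≡ 0 mod 3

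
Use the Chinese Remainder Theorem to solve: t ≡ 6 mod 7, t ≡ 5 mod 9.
M = 7 × 9 = 63. M₁ = 9, y₁ ≡ 4 mod 7. M₂ = 7, y₂ ≡ 4 mod 9. t = 6×9×4 + 5×7×4 ≡ 41 mod 63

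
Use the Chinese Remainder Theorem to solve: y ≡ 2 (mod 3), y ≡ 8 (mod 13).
M = 3 × 13 = 39. M₁ = 13, y₁ ≡ 1 (mod 3). M₂ = 3, y₂ ≡ 9 (mod 13). y = 2×13×1 + 8×3×9 ≡ 8 (mod 39)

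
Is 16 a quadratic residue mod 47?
By Euler's criterion: 16^{23} ≡ 1 (mod 47). Since this equals 1, 16 is a QR.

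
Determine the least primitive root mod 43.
g = 3. Powers: [3, 9, 27, 38, 28, 41, 37, 25, 32, ...] generates all 42 non-zero residues.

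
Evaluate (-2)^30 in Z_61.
By repeated squaring (mod 61): (-2)^{1}≡59, (-2)^{2}≡4, (-2)^{4}≡16, (-2)^{8}≡12, (-2)^{16}≡22. Then (-2)^{30} = (-2)^{16+8+4+2} ≡ 22 × 12 × 16 × 4 ≡ 60 (mod 61)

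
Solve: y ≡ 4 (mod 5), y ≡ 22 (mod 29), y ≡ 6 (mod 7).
M = 5 × 29 × 7 = 1015. M₁ = 203, y₁ ≡ 2 (mod 5). M₂ = 35, y₂ ≡ 5 (mod 29). M₃ = 145, y₃ ≡ 3 (mod 7). y = 4×203×2 + 22×35×5 + 6×145×3 ≡ 979 (mod 1015)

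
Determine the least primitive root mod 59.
g = 2. Powers: [2, 4, 8, 16, 32, 5, 10, 20, 40, 21, ...] generates all 58 non-zero residues.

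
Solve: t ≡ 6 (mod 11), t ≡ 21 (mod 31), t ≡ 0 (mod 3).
M = 11 × 31 × 3 = 1023. M₁ = 93, y₁ ≡ 9 (mod 11). M₂ = 33, y₂ ≡ 16 (mod 31). M₃ = 341, y₃ ≡ 2 (mod 3). t = 6×93×9 + 21×33×16 + 0×341×2 ≡ 765 (mod 1023)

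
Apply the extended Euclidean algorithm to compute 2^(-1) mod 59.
Extended GCD: 2(-29) + 59(1) = 1. So 2^(-1) ≡ -29 ≡ 30 mod 59. Verify: 2 × 30 = 60 ≡ 1 mod 59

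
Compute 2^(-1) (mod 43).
Since 43 is prime, by Fermat 2^(-1) ≡ 2^{41} ≡ 22 (mod 43). Verify: 2 × 22 = 44 ≡ 1 (mod 43)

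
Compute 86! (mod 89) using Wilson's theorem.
(88)! = (86)! × (87) × (88) ≡ -1 (mod 89). So (86)! ≡ -1 × [(88)(87)]^(-1) ≡ 44 (mod 89)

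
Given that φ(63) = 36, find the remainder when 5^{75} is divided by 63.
By Euler: 5^{36} ≡ 1 (mod 63) since gcd(5, 63) = 1. 75 = 2×36 + 3. So 5^{75} ≡ 5^{3} ≡ 62 (mod 63)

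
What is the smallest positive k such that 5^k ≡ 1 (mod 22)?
Powers of 5 mod 22: 5^1≡5, 5^2≡3, 5^3≡15, 5^4≡9, 5^5≡1. So the order of 5 is 5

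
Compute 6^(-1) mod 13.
Since 13 is prime, by Fermat 6^(-1) ≡ 6^{11} ≡ 11 mod 13. Verify: 6 × 11 = 66 ≡ 1 mod 13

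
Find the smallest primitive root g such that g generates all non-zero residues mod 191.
g = 19. Powers: [19, 170, 174, 59, 166, 98, 143, 43, 53, 52, ...] generates all 190 non-zero residues.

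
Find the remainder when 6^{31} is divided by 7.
By Fermat: 6^{6} ≡ 1 mod 7. 31 = 5×6 + 1. So 6^{31} ≡ 6^{1} ≡ 6 mod 7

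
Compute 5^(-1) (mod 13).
Since 13 is prime, by Fermat 5^(-1) ≡ 5^{11} ≡ 8 (mod 13). Verify: 5 × 8 = 40 ≡ 1 (mod 13)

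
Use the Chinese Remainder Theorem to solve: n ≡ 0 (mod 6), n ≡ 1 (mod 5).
M = 6 × 5 = 30. M₁ = 5, y₁ ≡ 5 (mod 6). M₂ = 6, y₂ ≡ 1 (mod 5). n = 0×5×5 + 1×6×1 ≡ 6 (mod 30)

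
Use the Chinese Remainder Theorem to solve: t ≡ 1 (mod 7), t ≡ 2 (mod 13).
M = 7 × 13 = 91. M₁ = 13, y₁ ≡ 6 (mod 7). M₂ = 7, y₂ ≡ 2 (mod 13). t = 1×13×6 + 2×7×2 ≡ 15 (mod 91)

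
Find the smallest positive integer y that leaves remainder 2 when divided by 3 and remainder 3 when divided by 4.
M = 3 × 4 = 12. M₁ = 4, y₁ ≡ 1 mod 3. M₂ = 3, y₂ ≡ 3 mod 4. y = 2×4×1 + 3×3×3 ≡ 11 mod 12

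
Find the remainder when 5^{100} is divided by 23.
By Fermat: 5^{22} ≡ 1 mod 23. 100 = 4×22 + 12. So 5^{100} ≡ 5^{12} ≡ 18 mod 23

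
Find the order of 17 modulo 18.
Powers of 17 mod 18: 17^1≡17, 17^2≡1. ord_18(17) = 2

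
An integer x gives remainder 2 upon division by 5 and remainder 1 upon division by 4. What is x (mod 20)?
M = 5 × 4 = 20. M₁ = 4, y₁ ≡ 4 (mod 5). M₂ = 5, y₂ ≡ 1 (mod 4). x = 2×4×4 + 1×5×1 ≡ 17 (mod 20)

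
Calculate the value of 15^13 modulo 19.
By repeated squaring (mod 19): 15^{1}≡15, 15^{2}≡16, 15^{4}≡9, 15^{8}≡5. Then 15^{13} = 15^{8+4+1} ≡ 5 × 9 × 15 ≡ 10 (mod 19)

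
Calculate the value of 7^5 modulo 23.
By repeated squaring (mod 23): 7^{1}≡7, 7^{2}≡3, 7^{4}≡9. Then 7^{5} = 7^{4+1} ≡ 9 × 7 ≡ 17 (mod 23)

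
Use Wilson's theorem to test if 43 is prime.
(42)! mod 43 = 42. Since 42 ≡ -1 mod 43, 43 is prime.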